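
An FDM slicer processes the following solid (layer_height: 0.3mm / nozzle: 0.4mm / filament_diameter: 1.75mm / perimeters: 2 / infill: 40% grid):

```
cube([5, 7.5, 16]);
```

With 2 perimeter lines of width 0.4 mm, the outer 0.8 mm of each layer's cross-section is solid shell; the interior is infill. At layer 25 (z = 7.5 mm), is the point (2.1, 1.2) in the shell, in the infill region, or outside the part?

infill

At z = 7.5 mm: the cube is present — its section is the full 5×7.5 rectangle. Overall, the cross-section is a single solid region. The nearest boundary edge runs (0.00, 0.00)→(5.00, 0.00); distance from the point to it = 1.20 mm. The point is inside the cross-section and 1.20 mm from the nearest boundary — more than the 0.8 mm shell width (2 × 0.4), so it's in the infill interior.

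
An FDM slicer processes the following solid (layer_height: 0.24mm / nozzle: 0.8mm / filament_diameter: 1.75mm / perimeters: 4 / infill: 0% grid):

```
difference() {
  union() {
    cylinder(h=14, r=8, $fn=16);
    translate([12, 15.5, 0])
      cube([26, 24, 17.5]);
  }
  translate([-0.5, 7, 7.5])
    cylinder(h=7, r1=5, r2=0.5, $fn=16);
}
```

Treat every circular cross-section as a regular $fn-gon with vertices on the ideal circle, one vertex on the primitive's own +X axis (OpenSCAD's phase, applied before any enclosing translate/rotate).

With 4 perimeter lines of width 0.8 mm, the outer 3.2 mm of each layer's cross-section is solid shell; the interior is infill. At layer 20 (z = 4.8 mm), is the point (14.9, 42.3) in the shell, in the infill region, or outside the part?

outside

At z = 4.8 mm: the r=8 cylinder gives a regular 16-gon of circumradius 8 (constant along its height); the cube at (12, 15.5) (footprint 26×24) is included at this height; Merging all regions: the 2 present regions are separate (no shared area or edge), so areas and boundary lengths simply add and each stays a separate island — 2 connected regions; the cone at (-0.5, 7) is not intersected at this z (z outside [7.5, 14.5]); Subtracting the remaining from the first: none of the subtracted shapes is present at this height, so the result so far is unchanged — 2 connected regions. Overall, the cross-section has 2 separate islands. The nearest boundary edge runs (12.00, 39.50)→(38.00, 39.50); distance from the point to it = 2.80 mm. The point is not inside any of the regions above, so it lies outside the cross-section (2.80 mm from the nearest boundary).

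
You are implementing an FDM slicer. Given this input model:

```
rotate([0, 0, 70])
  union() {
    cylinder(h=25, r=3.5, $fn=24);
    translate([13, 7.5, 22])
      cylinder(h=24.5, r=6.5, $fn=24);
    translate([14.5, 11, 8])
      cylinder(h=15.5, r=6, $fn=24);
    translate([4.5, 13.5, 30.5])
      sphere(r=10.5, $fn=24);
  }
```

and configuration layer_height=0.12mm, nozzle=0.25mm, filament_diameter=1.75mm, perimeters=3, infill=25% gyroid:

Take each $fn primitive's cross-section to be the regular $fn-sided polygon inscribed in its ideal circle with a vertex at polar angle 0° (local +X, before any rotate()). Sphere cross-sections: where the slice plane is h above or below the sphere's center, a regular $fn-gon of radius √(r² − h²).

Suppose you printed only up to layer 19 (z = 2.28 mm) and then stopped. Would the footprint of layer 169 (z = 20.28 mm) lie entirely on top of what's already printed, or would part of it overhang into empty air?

Compare the two slices. At z = 2.28: the r=3.5 cylinder gives a regular 24-gon of circumradius 3.5 (constant along its height) (area = (24/2)·3.500²·sin(360°/24) = 38.05 mm²); the cylinder at (13, 7.5) does not reach this height (z outside [22, 46.5]); the cylinder at (14.5, 11) is absent (z outside [8, 23.5]); the sphere at (4.5, 13.5) does not reach this height (|z−center|=28.220 > r=10.5); Taking the union: only the r=3.5 cylinder is present, so the union is just that shape — area = 38.05 mm²; (rotated 70° about Z; rotation is an isometry so areas/perimeters/island counts are preserved). At z = 20.28: the cylinder: section is a regular 24-gon, circumradius r=3.5 (area = (24/2)·3.500²·sin(360°/24) = 38.05 mm²); the cylinder at (13, 7.5) is absent (z outside [22, 46.5]); the r=6 cylinder at (14.5, 11) contributes a regular 24-gon of circumradius 6 (area = (24/2)·6.000²·sin(360°/24) = 111.81 mm²); the r=10.5 sphere at (4.5, 13.5) slices to a regular 24-gon of circumradius 2.409 (√(r²−h²) with h=10.22 from center) (area = (24/2)·2.409²·sin(360°/24) = 18.02 mm²); Taking the union: the 3 present regions are separate (no shared area or edge), so areas and boundary lengths simply add and each stays a separate island — area = 167.88 mm²; (rotated 70° about Z; rotation is an isometry so areas/perimeters/island counts are preserved). Checking containment: at z = 20.28 the cross-section extends beyond the z = 2.28 cross-section by about 129.83 mm².

part overhangs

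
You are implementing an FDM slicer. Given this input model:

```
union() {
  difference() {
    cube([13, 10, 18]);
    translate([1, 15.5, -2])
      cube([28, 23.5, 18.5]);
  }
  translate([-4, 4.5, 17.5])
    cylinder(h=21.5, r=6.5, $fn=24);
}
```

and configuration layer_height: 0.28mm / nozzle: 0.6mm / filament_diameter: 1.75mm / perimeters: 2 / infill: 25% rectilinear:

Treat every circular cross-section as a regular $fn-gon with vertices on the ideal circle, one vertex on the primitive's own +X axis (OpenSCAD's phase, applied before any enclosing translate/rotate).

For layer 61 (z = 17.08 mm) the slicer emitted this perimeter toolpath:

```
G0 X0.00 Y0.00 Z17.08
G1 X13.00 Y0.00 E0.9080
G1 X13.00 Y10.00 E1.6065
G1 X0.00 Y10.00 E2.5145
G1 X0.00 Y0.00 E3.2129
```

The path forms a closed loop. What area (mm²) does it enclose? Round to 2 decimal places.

Apply the shoelace formula to the sequence of (X, Y) vertices; enclosed area = 130.00 mm².

130.00 mm²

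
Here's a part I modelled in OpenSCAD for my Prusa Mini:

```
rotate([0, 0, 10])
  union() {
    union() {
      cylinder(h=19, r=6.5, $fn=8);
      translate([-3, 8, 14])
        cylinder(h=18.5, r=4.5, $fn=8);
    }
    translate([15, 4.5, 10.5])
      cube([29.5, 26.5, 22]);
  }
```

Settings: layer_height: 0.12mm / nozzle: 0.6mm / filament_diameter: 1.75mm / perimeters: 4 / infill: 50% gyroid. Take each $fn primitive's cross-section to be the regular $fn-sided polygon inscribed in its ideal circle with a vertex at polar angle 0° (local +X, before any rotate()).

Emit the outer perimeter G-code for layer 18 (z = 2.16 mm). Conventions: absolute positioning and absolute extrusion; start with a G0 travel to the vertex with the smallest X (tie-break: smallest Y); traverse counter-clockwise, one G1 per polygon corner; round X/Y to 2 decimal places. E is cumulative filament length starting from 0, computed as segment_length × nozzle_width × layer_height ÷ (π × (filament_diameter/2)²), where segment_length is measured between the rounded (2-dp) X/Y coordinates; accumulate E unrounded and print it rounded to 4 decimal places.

G0 X-6.40 Y-1.13 Z2.16
G1 X-3.73 Y-5.32 E0.1487
G1 X1.13 Y-6.40 E0.2978
G1 X5.32 Y-3.73 E0.4465
G1 X6.40 Y1.13 E0.5955
G1 X3.73 Y5.32 E0.7442
G1 X-1.13 Y6.40 E0.8933
G1 X-5.32 Y3.73 E1.0420
G1 X-6.40 Y-1.13 E1.1910

At z = 2.16 mm: the r=6.5 cylinder contributes a regular 8-gon of circumradius 6.5; the cylinder at (-3, 8) is not intersected at this z (z outside [14, 32.5]); Combining (union): only the r=6.5 cylinder is present, so the union is just that shape — 1 connected region; the cube at (15, 4.5) does not reach this height (z outside [10.5, 32.5]); Combining (union): only that combined region is present, so the union is just that shape — 1 connected region; (whole slice rotated 10° about Z — lengths, areas and connectivity unchanged). The outline is a single polygon with 8 vertices. Extrusion per mm of travel: 0.6 × 0.12 / (π × 0.875²) = 0.029934. Accumulating E over each segment gives final E = 1.1910.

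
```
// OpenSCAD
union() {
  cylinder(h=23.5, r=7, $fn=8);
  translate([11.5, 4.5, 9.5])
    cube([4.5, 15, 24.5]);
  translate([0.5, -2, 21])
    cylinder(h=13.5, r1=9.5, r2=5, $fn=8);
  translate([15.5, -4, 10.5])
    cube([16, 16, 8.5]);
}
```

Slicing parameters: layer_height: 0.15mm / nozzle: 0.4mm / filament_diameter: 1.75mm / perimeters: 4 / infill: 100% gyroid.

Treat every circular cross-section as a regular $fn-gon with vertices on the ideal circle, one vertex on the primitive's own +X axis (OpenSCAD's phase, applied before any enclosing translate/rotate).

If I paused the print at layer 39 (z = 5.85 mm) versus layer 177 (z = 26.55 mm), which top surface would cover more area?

Layer 39 (z = 5.85): the cylinder: section is a regular 8-gon, circumradius r=7 (area = (8/2)·7.000²·sin(360°/8) = 138.59 mm²); the cube at (11.5, 4.5) does not reach this height (z outside [9.5, 34]); the cone at (0.5, -2) is absent (z outside [21, 34.5]); the cube at (15.5, -4) is not intersected at this z (z outside [10.5, 19]); Taking the union: only the r=7 cylinder is present, so the union is just that shape — area = 138.59 mm². So its area = 138.59 mm². Layer 177 (z = 26.55): the cylinder is not intersected at this z (z outside [0, 23.5]); the cube at (11.5, 4.5) is present — its section is the full 4.5×15 rectangle (area 67.50 mm²); the cone at (0.5, -2) contributes a regular 8-gon of circumradius 7.650 (interpolated between r1=9.5 and r2=5 at t=0.411) (area = (8/2)·7.650²·sin(360°/8) = 165.53 mm²); the cube at (15.5, -4) does not reach this height (z outside [10.5, 19]); Taking the union: the 2 present regions are separate (no shared area or edge), so areas and boundary lengths simply add and each stays a separate island — area = 233.03 mm². So its area = 233.03 mm². Layer 177 is larger (233.03 vs 138.59 mm²).

layer 177 (z = 26.55 mm)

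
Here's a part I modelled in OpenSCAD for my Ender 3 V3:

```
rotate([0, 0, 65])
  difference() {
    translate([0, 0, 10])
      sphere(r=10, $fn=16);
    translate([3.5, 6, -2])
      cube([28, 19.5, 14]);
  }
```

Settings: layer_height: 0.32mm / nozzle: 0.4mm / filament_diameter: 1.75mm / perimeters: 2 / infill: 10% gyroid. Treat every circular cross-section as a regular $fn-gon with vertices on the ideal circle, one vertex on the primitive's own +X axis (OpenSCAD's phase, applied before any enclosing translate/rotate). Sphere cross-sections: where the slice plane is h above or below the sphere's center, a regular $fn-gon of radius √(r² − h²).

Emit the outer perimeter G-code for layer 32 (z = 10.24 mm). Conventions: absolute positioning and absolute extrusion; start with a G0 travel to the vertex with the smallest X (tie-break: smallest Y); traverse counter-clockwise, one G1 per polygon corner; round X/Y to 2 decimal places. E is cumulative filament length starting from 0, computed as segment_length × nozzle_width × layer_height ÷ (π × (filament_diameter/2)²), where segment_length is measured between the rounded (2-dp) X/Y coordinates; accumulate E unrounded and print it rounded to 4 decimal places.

G0 X-9.99 Y0.44 Z10.24
G1 X-9.39 Y-3.42 E0.2079
G1 X-7.37 Y-6.75 E0.4151
G1 X-4.22 Y-9.06 E0.6230
G1 X-0.44 Y-9.99 E0.8302
G1 X3.42 Y-9.39 E1.0381
G1 X6.75 Y-7.37 E1.2453
G1 X9.06 Y-4.22 E1.4532
G1 X9.99 Y-0.44 E1.6604
G1 X9.39 Y3.42 E1.8682
G1 X7.37 Y6.75 E2.0755
G1 X4.22 Y9.06 E2.2834
G1 X0.44 Y9.99 E2.4905
G1 X-2.15 Y9.59 E2.6300
G1 X-3.96 Y5.71 E2.8578
G1 X-6.95 Y7.10 E3.0333
G1 X-9.06 Y4.22 E3.2233
G1 X-9.99 Y0.44 E3.4305

At z = 10.24 mm: the r=10 sphere slices to a regular 16-gon of circumradius 9.997 (√(r²−h²) with h=0.24 from center); the cube at (3.5, 6) (footprint 28×19.5) is included at this height; After the difference (first − rest): starting from the r=10 sphere, the 28×19.5 cube at (3.5, 6) partially overlaps it — only the 8.43 mm² overlap (of its 546.00 mm²) is removed, clipping the outline — 1 connected region; (rotated 65° about Z; rotation is an isometry so areas/perimeters/island counts are preserved). The outline is a single polygon with 17 vertices. Extrusion per mm of travel: 0.4 × 0.32 / (π × 0.875²) = 0.053216. Accumulating E over each segment gives final E = 3.4305.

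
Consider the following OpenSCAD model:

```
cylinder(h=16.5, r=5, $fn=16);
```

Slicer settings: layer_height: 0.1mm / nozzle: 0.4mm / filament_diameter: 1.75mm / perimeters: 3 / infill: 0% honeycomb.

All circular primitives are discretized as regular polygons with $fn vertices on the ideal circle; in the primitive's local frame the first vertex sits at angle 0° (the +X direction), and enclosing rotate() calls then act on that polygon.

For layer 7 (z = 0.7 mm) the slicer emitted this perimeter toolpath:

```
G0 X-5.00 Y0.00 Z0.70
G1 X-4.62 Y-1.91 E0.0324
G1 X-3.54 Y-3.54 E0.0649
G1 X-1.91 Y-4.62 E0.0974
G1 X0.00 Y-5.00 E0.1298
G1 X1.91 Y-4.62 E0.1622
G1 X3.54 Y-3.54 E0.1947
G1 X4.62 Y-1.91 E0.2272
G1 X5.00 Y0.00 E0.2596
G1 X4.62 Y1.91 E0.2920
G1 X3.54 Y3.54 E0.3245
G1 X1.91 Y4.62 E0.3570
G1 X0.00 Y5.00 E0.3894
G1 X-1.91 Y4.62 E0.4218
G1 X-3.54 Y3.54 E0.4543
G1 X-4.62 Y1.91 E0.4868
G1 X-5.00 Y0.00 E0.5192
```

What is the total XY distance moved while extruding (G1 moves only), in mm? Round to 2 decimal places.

31.22 mm

Sum the Euclidean lengths of each G1 segment: total = 31.22 mm.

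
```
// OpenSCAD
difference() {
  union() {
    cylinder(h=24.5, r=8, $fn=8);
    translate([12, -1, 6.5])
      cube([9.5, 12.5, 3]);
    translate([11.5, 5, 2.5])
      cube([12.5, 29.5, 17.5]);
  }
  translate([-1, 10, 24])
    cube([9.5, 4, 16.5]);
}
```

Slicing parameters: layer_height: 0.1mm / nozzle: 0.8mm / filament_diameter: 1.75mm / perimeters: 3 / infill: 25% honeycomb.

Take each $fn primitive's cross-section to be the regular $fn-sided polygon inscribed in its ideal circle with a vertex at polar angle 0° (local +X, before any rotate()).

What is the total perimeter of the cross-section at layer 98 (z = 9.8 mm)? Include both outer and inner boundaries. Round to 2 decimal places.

At z = 9.8 mm: the r=8 cylinder contributes a regular 8-gon of circumradius 8 (perimeter = 2·8·8.000·sin(180°/8) = 48.98 mm); the cube at (12, -1) is absent (z outside [6.5, 9.5]); the cube at (11.5, 5) is present — its section is the full 12.5×29.5 rectangle (perimeter 84.00 mm); Merging all regions: the 2 present regions are separate (no shared area or edge), so areas and boundary lengths simply add and each stays a separate island — boundary = 132.98 mm; the cube at (-1, 10) does not reach this height (z outside [24, 40.5]); Taking the first minus the rest: none of the subtracted shapes is present at this height, so the result so far is unchanged — boundary = 132.98 mm. Overall, the cross-section has 2 separate islands. Total boundary length (outer) = 132.98 mm.

132.98 mm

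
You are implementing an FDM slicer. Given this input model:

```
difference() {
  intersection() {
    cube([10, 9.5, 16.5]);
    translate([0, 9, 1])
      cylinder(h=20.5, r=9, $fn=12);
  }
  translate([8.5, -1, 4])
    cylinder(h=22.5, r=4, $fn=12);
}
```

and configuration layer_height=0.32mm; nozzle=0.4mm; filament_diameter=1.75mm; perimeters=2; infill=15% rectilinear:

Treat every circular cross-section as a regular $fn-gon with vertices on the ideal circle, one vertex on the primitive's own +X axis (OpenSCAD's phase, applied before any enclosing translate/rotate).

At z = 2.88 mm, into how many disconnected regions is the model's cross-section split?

At z = 2.88 mm: the 10×9.5 cube contributes its full rectangle; the r=9 cylinder at (0, 9) gives a regular 12-gon of circumradius 9 (constant along its height); Keeping only the common overlap: the r=9 cylinder at (0, 9) partially overlaps the 10×9.5 cube; clipping to the common part keeps 65.22 mm² — 1 connected region; the cylinder at (8.5, -1) is not intersected at this z (z outside [4, 26.5]); After the difference (first − rest): none of the subtracted shapes is present at this height, so the result so far is unchanged — 1 connected region. The result has 1 disconnected region.

1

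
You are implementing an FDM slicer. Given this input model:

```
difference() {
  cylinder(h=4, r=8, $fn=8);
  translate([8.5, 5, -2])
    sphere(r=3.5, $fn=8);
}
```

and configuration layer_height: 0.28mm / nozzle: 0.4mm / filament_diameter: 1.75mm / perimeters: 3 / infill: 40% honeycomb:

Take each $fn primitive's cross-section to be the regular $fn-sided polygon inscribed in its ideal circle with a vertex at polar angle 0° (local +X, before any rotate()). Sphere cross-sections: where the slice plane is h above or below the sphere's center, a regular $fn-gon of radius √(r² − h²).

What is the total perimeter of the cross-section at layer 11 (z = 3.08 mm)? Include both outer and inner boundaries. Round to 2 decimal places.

48.98 mm

At z = 3.08 mm: the r=8 cylinder contributes a regular 8-gon of circumradius 8 (perimeter = 2·8·8.000·sin(180°/8) = 48.98 mm); the sphere at (8.5, 5) is not intersected at this z (|z−center|=5.080 > r=3.5); Taking the first minus the rest: none of the subtracted shapes is present at this height, so the r=8 cylinder is unchanged — boundary = 48.98 mm. Overall, the cross-section is a single solid region. Total boundary length (outer) = 48.98 mm.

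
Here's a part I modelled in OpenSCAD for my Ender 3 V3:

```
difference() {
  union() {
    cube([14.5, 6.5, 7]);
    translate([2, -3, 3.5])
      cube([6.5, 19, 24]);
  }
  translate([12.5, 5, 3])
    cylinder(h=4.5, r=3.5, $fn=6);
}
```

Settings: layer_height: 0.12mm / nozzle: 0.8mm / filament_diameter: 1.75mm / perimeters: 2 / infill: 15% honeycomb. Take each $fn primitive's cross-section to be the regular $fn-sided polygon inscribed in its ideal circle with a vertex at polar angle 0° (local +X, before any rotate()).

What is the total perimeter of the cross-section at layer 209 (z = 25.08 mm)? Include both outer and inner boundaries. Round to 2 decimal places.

At z = 25.08 mm: the cube is not intersected at this z (z outside [0, 7]); the 6.5×19 cube at (2, -3) contributes its full rectangle (perimeter 51.00 mm); Combining (union): only the 6.5×19 cube at (2, -3) is present, so the union is just that shape — boundary = 51.00 mm; the cylinder at (12.5, 5) is absent (z outside [3, 7.5]); Taking the first minus the rest: none of the subtracted shapes is present at this height, so that combined region is unchanged — boundary = 51.00 mm. Overall, the cross-section is a single solid region. Total boundary length (outer) = 51.00 mm.

51.00 mm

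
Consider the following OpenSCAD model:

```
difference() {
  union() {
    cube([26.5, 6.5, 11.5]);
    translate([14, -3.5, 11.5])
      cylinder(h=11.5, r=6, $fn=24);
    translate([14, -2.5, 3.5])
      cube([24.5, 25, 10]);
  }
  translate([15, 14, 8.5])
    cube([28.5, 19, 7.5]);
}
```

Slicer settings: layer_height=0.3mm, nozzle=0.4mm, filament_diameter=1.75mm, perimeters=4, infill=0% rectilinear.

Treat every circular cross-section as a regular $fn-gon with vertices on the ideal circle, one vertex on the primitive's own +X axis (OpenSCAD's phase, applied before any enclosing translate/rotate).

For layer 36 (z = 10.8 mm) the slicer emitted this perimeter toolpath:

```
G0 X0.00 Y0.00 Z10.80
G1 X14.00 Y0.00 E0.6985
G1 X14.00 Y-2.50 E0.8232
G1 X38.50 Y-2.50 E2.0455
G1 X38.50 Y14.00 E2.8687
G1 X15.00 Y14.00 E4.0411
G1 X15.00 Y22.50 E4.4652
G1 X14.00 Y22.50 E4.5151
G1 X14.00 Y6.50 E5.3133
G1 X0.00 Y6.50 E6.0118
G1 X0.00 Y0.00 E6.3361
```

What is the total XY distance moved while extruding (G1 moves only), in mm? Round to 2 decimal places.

Sum the Euclidean lengths of each G1 segment: total = 127.00 mm.

127.00 mm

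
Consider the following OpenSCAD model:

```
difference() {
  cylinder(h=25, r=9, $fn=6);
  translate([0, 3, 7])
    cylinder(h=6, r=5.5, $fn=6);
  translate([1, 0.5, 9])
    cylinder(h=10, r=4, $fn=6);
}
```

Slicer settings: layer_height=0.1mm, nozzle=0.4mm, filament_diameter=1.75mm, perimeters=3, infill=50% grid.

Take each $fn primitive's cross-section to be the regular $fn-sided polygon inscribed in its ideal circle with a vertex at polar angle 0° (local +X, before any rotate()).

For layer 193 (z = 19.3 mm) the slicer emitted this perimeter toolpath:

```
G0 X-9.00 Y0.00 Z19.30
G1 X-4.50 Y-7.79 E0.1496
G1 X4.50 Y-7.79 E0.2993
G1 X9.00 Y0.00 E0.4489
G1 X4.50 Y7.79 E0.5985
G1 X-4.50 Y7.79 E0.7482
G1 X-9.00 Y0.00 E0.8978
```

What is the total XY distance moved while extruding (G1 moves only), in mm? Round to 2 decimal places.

53.99 mm

Sum the Euclidean lengths of each G1 segment: total = 53.99 mm.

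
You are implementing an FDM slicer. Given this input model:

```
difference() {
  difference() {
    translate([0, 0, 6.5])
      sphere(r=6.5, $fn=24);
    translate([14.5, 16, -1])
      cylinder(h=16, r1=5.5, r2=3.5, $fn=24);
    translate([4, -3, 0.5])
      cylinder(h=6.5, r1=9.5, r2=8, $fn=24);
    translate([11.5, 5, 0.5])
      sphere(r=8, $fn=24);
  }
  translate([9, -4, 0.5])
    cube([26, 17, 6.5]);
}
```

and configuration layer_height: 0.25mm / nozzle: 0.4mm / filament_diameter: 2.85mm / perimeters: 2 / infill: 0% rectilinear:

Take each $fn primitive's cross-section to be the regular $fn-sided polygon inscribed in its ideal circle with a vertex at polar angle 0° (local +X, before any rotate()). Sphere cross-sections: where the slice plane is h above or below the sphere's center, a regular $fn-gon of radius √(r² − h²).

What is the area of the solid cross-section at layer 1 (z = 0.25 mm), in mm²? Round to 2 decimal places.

At z = 0.25 mm: the sphere: section is a regular 24-gon, circumradius = √(r²−h²) = √(6.5²−6.25²) = 1.785 (area = (24/2)·1.785²·sin(360°/24) = 9.90 mm²); the cone at (14.5, 16) (r1=5.5→r2=3.5) has section circumradius 5.344 here — a regular 24-gon (area = (24/2)·5.344²·sin(360°/24) = 88.69 mm²); the cone at (4, -3) is absent (z outside [0.5, 7]); the r=8 sphere at (11.5, 5) contributes a regular 24-gon of circumradius √(8²−0.25²) = 7.996 (area = (24/2)·7.996²·sin(360°/24) = 198.58 mm²); Taking the first minus the rest: starting from the r=6.5 sphere (9.90 mm²), the cone at (14.5, 16) misses the remaining region (no effect); the r=8 sphere at (11.5, 5) misses the remaining region (no effect) — area = 9.90 mm²; the cube at (9, -4) is not intersected at this z (z outside [0.5, 7]); Subtracting the remaining from the first: none of the subtracted shapes is present at this height, so the result so far is unchanged — area = 9.90 mm². Overall, the cross-section is a single solid region. Net area = 9.90 mm².

9.90 mm²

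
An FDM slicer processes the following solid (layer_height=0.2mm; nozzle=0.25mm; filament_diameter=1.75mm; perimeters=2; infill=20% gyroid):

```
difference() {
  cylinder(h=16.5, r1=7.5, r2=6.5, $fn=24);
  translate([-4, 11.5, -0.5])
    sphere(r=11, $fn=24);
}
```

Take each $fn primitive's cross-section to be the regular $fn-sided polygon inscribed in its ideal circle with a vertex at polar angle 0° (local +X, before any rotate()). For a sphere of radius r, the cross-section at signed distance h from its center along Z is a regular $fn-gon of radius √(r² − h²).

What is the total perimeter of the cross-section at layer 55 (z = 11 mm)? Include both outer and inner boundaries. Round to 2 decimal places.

42.81 mm

At z = 11 mm: the cone (r1=7.5→r2=6.5) has section circumradius 6.833 here — a regular 24-gon (perimeter = 2·24·6.833·sin(180°/24) = 42.81 mm); the sphere at (-4, 11.5) does not reach this height (|z−center|=11.500 > r=11); Taking the first minus the rest: none of the subtracted shapes is present at this height, so the cone is unchanged — boundary = 42.81 mm. Overall, the cross-section is a single solid region. Total boundary length (outer) = 42.81 mm.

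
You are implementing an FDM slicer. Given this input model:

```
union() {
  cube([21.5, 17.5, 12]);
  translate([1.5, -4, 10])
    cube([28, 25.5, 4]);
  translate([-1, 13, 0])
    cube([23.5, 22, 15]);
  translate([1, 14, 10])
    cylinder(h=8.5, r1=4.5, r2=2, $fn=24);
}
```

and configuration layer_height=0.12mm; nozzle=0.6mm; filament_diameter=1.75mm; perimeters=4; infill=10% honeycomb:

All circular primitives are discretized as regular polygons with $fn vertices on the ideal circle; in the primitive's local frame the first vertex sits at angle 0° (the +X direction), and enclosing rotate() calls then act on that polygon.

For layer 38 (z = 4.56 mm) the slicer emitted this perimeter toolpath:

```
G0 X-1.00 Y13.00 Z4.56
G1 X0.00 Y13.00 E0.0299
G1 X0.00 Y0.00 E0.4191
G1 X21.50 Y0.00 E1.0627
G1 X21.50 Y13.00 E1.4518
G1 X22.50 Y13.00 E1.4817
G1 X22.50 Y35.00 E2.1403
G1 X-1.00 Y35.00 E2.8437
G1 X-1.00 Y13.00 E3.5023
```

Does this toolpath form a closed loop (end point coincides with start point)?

yes

Start point (G0): (-1.00, 13.00). End point (last G1): the path returns to the start — closed.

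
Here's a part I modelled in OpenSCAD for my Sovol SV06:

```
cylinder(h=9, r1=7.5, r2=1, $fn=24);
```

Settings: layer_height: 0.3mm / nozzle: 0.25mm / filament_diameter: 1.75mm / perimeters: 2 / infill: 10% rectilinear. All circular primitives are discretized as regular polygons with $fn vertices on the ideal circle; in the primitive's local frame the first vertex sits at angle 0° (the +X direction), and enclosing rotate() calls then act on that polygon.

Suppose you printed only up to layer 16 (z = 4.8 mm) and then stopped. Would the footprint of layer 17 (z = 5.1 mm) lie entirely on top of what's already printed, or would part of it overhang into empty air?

entirely on top

Compare the two slices. At z = 4.8: the cone (r1=7.5→r2=1) has section circumradius 4.033 here — a regular 24-gon (area = (24/2)·4.033²·sin(360°/24) = 50.52 mm²). At z = 5.1: the cone contributes a regular 24-gon of circumradius 3.817 (interpolated between r1=7.5 and r2=1 at t=0.567) (area = (24/2)·3.817²·sin(360°/24) = 45.24 mm²). Checking containment: the cross-section at z = 5.1 is a subset of the cross-section at z = 4.8.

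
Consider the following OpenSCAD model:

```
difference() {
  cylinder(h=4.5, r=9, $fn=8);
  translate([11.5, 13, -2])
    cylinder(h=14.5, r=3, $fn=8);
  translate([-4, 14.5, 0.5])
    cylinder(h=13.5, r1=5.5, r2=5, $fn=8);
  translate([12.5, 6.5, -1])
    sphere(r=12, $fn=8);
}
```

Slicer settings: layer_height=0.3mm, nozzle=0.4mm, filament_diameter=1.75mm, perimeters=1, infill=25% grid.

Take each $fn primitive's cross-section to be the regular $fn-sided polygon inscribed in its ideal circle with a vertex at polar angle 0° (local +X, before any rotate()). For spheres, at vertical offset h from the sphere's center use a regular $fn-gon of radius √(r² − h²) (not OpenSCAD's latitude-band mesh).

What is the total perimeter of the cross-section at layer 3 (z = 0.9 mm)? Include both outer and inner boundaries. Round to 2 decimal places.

At z = 0.9 mm: the r=9 cylinder gives a regular 8-gon of circumradius 9 (constant along its height) (perimeter = 2·8·9.000·sin(180°/8) = 55.11 mm); the cylinder at (11.5, 13): section is a regular 8-gon, circumradius r=3 (perimeter = 2·8·3.000·sin(180°/8) = 18.37 mm); the cone at (-4, 14.5) contributes a regular 8-gon of circumradius 5.485 (interpolated between r1=5.5 and r2=5 at t=0.030) (perimeter = 2·8·5.485·sin(180°/8) = 33.59 mm); the r=12 sphere at (12.5, 6.5) contributes a regular 8-gon of circumradius √(12²−1.9²) = 11.849 (perimeter = 2·8·11.849·sin(180°/8) = 72.55 mm); Subtracting the remaining from the first: starting from the r=9 cylinder, the r=3 cylinder at (11.5, 13) misses the remaining region (no effect); the cone at (-4, 14.5) misses the remaining region (no effect); the r=12 sphere at (12.5, 6.5) partially overlaps it — only the 54.01 mm² overlap (of its 397.08 mm²) is removed, clipping the outline — boundary = 54.20 mm. Overall, the cross-section is a single solid region. Total boundary length (outer) = 54.20 mm.

54.20 mm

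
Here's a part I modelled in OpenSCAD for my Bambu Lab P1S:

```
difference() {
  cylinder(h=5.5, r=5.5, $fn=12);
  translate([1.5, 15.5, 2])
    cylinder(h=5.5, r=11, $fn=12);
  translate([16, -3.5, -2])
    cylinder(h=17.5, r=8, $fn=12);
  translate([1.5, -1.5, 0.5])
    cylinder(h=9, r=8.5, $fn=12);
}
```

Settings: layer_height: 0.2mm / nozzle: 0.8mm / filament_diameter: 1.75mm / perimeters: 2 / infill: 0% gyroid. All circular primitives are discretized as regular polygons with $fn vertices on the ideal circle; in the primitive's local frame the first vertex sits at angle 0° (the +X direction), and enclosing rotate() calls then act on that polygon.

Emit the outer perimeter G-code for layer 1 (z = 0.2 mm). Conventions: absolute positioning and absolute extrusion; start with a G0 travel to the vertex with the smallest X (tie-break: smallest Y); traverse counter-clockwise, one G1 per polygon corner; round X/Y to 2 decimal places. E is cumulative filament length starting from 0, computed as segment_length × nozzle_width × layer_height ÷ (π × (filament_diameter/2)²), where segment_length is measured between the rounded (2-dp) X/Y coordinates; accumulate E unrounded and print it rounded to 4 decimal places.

G0 X-5.50 Y0.00 Z0.20
G1 X-4.76 Y-2.75 E0.1894
G1 X-2.75 Y-4.76 E0.3785
G1 X0.00 Y-5.50 E0.5680
G1 X2.75 Y-4.76 E0.7574
G1 X4.76 Y-2.75 E0.9465
G1 X5.50 Y0.00 E1.1359
G1 X4.76 Y2.75 E1.3254
G1 X2.75 Y4.76 E1.5145
G1 X0.00 Y5.50 E1.7039
G1 X-2.75 Y4.76 E1.8933
G1 X-4.76 Y2.75 E2.0824
G1 X-5.50 Y0.00 E2.2719

At z = 0.2 mm: the cylinder: section is a regular 12-gon, circumradius r=5.5; the cylinder at (1.5, 15.5) is absent (z outside [2, 7.5]); the cylinder at (16, -3.5): section is a regular 12-gon, circumradius r=8; the cylinder at (1.5, -1.5) does not reach this height (z outside [0.5, 9.5]); Taking the first minus the rest: starting from the r=5.5 cylinder, the r=8 cylinder at (16, -3.5) misses the remaining region (no effect) — 1 connected region. The outline is a single polygon with 12 vertices. Extrusion per mm of travel: 0.8 × 0.2 / (π × 0.875²) = 0.066520. Accumulating E over each segment gives final E = 2.2719.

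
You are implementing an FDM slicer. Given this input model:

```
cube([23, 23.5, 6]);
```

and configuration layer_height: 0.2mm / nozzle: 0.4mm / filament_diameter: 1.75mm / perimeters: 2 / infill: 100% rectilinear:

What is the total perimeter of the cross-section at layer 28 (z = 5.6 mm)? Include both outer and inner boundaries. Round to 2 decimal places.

At z = 5.6 mm: the cube is present — its section is the full 23×23.5 rectangle (perimeter 93.00 mm). Overall, the cross-section is a single solid region. Total boundary length (outer) = 93.00 mm.

93.00 mm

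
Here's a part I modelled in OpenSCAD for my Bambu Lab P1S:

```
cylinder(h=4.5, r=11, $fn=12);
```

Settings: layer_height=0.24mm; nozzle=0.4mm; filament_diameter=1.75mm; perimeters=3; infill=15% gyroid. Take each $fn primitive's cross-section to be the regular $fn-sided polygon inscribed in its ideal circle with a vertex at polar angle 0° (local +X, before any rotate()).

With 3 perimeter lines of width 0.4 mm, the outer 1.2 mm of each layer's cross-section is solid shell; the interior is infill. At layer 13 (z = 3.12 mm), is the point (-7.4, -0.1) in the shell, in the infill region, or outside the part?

infill

At z = 3.12 mm: the r=11 cylinder contributes a regular 12-gon of circumradius 11. Overall, the cross-section is a single solid region. The nearest boundary edge runs (-11.00, 0.00)→(-9.53, -5.50); distance from the point to it = 3.45 mm. The point is inside the cross-section and 3.45 mm from the nearest boundary — more than the 1.2 mm shell width (3 × 0.4), so it's in the infill interior.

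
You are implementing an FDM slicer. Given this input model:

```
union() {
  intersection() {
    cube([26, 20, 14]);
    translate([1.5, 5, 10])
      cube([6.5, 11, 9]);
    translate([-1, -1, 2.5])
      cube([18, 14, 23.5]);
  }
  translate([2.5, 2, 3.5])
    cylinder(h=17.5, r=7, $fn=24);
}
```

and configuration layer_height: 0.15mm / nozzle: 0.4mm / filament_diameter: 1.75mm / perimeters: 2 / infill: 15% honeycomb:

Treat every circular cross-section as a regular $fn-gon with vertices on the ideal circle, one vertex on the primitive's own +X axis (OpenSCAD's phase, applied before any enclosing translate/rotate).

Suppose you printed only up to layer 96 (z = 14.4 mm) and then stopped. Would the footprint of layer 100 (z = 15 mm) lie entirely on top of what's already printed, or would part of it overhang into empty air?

entirely on top

Compare the two slices. At z = 14.4: the cube is not intersected at this z (z outside [0, 14]); the cube at (1.5, 5) (footprint 6.5×11) is included at this height (area 71.50 mm²); the 18×14 cube at (-1, -1) contributes its full rectangle (area 252.00 mm²); Taking the intersection: at least one operand is absent at this height, so nothing remains; the r=7 cylinder at (2.5, 2) contributes a regular 24-gon of circumradius 7 (area = (24/2)·7.000²·sin(360°/24) = 152.19 mm²); Taking the union: only the r=7 cylinder at (2.5, 2) is present, so the union is just that shape — area = 152.19 mm². At z = 15: the cube is not intersected at this z (z outside [0, 14]); the cube at (1.5, 5) (footprint 6.5×11) is included at this height (area 71.50 mm²); the cube at (-1, -1) (footprint 18×14) is included at this height (area 252.00 mm²); After intersecting: at least one operand is absent at this height, so nothing remains; the r=7 cylinder at (2.5, 2) gives a regular 24-gon of circumradius 7 (constant along its height) (area = (24/2)·7.000²·sin(360°/24) = 152.19 mm²); Combining (union): only the r=7 cylinder at (2.5, 2) is present, so the union is just that shape — area = 152.19 mm². Checking containment: the cross-section at z = 15 is a subset of the cross-section at z = 14.4.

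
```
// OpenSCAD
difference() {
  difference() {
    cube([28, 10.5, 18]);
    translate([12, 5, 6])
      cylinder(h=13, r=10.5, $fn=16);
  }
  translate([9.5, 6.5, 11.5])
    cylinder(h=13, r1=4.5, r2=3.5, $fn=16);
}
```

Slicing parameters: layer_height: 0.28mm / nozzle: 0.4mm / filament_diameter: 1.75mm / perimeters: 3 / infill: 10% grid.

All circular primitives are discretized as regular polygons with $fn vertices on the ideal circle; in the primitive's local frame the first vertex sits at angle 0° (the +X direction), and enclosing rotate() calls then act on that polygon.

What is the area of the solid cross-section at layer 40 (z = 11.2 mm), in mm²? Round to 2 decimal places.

At z = 11.2 mm: the cube is present — its section is the full 28×10.5 rectangle (area 294.00 mm²); the r=10.5 cylinder at (12, 5) gives a regular 16-gon of circumradius 10.5 (constant along its height) (area = (16/2)·10.500²·sin(360°/16) = 337.53 mm²); After the difference (first − rest): starting from the 28×10.5 cube (294.00 mm²), the r=10.5 cylinder at (12, 5) partially overlaps it — only the 208.03 mm² overlap (of its 337.53 mm²) is removed, clipping the outline — area = 85.97 mm²; the cone at (9.5, 6.5) is not intersected at this z (z outside [11.5, 24.5]); After the difference (first − rest): none of the subtracted shapes is present at this height, so that combined region is unchanged — area = 85.97 mm². Overall, the cross-section has 2 separate islands. Net area = 85.97 mm².

85.97 mm²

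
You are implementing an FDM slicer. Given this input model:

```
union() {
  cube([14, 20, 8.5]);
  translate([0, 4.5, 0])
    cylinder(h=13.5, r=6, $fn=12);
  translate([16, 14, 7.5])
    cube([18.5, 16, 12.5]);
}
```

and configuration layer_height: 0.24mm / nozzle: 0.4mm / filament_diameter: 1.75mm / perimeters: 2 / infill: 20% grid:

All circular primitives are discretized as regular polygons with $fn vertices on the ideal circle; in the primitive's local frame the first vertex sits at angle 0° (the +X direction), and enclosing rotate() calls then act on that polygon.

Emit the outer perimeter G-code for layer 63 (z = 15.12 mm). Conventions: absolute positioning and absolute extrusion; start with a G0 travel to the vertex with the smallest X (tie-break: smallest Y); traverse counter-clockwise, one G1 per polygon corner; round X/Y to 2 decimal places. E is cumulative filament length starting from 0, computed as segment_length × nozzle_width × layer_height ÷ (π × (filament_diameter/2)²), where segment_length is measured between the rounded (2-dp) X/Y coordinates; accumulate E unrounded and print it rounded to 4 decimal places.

G0 X16.00 Y14.00 Z15.12
G1 X34.50 Y14.00 E0.7384
G1 X34.50 Y30.00 E1.3770
G1 X16.00 Y30.00 E2.1153
G1 X16.00 Y14.00 E2.7539

At z = 15.12 mm: the cube is not intersected at this z (z outside [0, 8.5]); the cylinder at (0, 4.5) is absent (z outside [0, 13.5]); the cube at (16, 14) (footprint 18.5×16) is included at this height; Taking the union: only the 18.5×16 cube at (16, 14) is present, so the union is just that shape — 1 connected region. The outline is a single polygon with 4 vertices. Extrusion per mm of travel: 0.4 × 0.24 / (π × 0.875²) = 0.039912. Accumulating E over each segment gives final E = 2.7539.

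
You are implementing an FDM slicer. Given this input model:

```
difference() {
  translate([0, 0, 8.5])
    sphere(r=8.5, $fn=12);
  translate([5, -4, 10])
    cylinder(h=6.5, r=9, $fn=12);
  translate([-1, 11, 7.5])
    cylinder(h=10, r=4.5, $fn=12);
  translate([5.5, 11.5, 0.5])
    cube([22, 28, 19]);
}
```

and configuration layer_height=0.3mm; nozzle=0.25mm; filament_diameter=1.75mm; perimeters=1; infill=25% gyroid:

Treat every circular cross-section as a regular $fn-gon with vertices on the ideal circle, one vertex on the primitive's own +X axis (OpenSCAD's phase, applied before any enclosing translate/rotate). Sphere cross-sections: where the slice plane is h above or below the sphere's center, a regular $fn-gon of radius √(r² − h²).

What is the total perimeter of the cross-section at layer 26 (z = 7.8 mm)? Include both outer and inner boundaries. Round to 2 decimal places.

At z = 7.8 mm: the r=8.5 sphere slices to a regular 12-gon of circumradius 8.471 (√(r²−h²) with h=0.7 from center) (perimeter = 2·12·8.471·sin(180°/12) = 52.62 mm); the cylinder at (5, -4) does not reach this height (z outside [10, 16.5]); the cylinder at (-1, 11): section is a regular 12-gon, circumradius r=4.5 (perimeter = 2·12·4.500·sin(180°/12) = 27.95 mm); the 22×28 cube at (5.5, 11.5) contributes its full rectangle (perimeter 100.00 mm); Taking the first minus the rest: starting from the r=8.5 sphere, the r=4.5 cylinder at (-1, 11) partially overlaps it — only the 6.41 mm² overlap (of its 60.75 mm²) is removed, clipping the outline; the 22×28 cube at (5.5, 11.5) misses the remaining region (no effect) — boundary = 53.08 mm. Overall, the cross-section is a single solid region. Total boundary length (outer) = 53.08 mm.

53.08 mm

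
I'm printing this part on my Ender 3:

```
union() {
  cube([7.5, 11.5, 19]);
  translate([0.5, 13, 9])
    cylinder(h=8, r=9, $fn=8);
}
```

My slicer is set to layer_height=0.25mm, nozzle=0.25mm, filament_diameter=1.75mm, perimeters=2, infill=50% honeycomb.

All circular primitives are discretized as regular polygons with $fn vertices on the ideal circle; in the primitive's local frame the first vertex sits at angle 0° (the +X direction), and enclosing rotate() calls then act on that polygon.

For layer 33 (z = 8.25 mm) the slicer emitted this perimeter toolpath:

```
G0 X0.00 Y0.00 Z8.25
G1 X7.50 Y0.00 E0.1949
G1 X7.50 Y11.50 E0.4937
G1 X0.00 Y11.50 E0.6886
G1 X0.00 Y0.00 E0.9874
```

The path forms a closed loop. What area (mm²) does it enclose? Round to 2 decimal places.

86.25 mm²

Apply the shoelace formula to the sequence of (X, Y) vertices; enclosed area = 86.25 mm².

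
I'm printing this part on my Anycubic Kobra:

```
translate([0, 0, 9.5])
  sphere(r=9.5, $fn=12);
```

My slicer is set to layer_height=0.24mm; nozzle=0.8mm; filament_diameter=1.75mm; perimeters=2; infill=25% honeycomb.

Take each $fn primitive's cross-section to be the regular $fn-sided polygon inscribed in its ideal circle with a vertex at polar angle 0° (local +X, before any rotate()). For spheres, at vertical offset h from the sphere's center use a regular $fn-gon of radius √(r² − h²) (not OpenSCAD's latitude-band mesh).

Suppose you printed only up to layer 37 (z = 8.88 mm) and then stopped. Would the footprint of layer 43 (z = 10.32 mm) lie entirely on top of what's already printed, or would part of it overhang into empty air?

Compare the two slices. At z = 8.88: the r=9.5 sphere contributes a regular 12-gon of circumradius √(9.5²−0.62²) = 9.480 (area = (12/2)·9.480²·sin(360°/12) = 269.60 mm²). At z = 10.32: the sphere: section is a regular 12-gon, circumradius = √(r²−h²) = √(9.5²−0.82²) = 9.465 (area = (12/2)·9.465²·sin(360°/12) = 268.73 mm²). Checking containment: the cross-section at z = 10.32 is a subset of the cross-section at z = 8.88.

entirely on top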